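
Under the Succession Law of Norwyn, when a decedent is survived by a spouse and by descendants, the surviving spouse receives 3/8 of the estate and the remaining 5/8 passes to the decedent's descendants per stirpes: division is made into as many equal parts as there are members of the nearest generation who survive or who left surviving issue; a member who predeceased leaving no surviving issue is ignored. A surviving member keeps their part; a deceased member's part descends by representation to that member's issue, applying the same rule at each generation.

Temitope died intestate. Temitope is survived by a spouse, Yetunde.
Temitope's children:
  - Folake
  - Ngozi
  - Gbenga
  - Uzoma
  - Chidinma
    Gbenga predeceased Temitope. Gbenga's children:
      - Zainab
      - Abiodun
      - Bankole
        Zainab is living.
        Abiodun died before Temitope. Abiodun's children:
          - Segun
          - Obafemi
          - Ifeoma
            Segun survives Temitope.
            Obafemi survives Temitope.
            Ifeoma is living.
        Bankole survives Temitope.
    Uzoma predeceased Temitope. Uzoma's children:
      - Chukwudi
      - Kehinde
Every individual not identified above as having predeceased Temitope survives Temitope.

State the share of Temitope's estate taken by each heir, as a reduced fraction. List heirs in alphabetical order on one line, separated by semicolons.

Bankole 1/24; Chidinma 1/8; Chukwudi 1/16; Folake 1/8; Ifeoma 1/72; Kehinde 1/16; Ngozi 1/8; Obafemi 1/72; Segun 1/72; Yetunde 3/8; Zainab 1/24

Yetunde, as surviving spouse, takes 3/8.
The remaining 5/8 passes to Temitope's descendants per stirpes.
The 5/8 is divided into 5 equal shares of 1/8 among Folake, Ngozi, Gbenga, Uzoma, Chidinma.
Folake is living and takes 1/8.
Ngozi is living and takes 1/8.
Gbenga predeceased; the 1/8 allotted to Gbenga's branch passes to Gbenga's issue by representation.
The 1/8 is divided into 3 equal shares of 1/24 among Zainab, Abiodun, Bankole.
Zainab is living and takes 1/24.
Abiodun predeceased; the 1/24 allotted to Abiodun's branch passes to Abiodun's issue by representation.
The 1/24 is divided into 3 equal shares of 1/72 among Segun, Obafemi, Ifeoma.
Segun is living and takes 1/72.
Obafemi is living and takes 1/72.
Ifeoma is living and takes 1/72.
Bankole is living and takes 1/24.
Uzoma predeceased; the 1/8 allotted to Uzoma's branch passes to Uzoma's issue by representation.
The 1/8 is divided into 2 equal shares of 1/16 among Chukwudi, Kehinde.
Chukwudi is living and takes 1/16.
Kehinde is living and takes 1/16.
Chidinma is living and takes 1/8.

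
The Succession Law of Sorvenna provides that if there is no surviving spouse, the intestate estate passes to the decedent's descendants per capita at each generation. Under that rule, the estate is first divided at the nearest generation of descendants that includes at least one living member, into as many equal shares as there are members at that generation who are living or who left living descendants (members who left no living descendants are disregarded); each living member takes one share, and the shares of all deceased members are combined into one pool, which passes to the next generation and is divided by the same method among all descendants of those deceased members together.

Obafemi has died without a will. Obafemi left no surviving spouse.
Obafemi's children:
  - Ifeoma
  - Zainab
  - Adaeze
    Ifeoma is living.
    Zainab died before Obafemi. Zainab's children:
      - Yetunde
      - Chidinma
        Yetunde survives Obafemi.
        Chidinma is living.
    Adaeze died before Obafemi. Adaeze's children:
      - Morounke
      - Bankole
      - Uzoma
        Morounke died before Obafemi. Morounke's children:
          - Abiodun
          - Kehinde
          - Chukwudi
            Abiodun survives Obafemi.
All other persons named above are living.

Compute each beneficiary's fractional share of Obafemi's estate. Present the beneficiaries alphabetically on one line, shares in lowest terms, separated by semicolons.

There is no surviving spouse, so the entire estate passes to Obafemi's descendants per capita at each generation.
At generation 1 (Ifeoma, Zainab, Adaeze) there are 3 shares of (1)/3 = 1/3 each.
Living: Ifeoma — each takes 1/3.
Deceased: Zainab and Adaeze. Their combined 2/3 is pooled and carried to generation 2.
At generation 2 (Yetunde, Chidinma, Morounke, Bankole, Uzoma) there are 5 shares of (2/3)/5 = 2/15 each.
Living: Yetunde, Chidinma, Bankole, and Uzoma — each takes 2/15.
Deceased: Morounke. That 2/15 share is carried to generation 3.
At generation 3 (Abiodun, Kehinde, Chukwudi) there are 3 shares of (2/15)/3 = 2/45 each.
Living: Abiodun, Kehinde, and Chukwudi — each takes 2/45.

Abiodun 2/45; Bankole 2/15; Chidinma 2/15; Chukwudi 2/45; Ifeoma 1/3; Kehinde 2/45; Uzoma 2/15; Yetunde 2/15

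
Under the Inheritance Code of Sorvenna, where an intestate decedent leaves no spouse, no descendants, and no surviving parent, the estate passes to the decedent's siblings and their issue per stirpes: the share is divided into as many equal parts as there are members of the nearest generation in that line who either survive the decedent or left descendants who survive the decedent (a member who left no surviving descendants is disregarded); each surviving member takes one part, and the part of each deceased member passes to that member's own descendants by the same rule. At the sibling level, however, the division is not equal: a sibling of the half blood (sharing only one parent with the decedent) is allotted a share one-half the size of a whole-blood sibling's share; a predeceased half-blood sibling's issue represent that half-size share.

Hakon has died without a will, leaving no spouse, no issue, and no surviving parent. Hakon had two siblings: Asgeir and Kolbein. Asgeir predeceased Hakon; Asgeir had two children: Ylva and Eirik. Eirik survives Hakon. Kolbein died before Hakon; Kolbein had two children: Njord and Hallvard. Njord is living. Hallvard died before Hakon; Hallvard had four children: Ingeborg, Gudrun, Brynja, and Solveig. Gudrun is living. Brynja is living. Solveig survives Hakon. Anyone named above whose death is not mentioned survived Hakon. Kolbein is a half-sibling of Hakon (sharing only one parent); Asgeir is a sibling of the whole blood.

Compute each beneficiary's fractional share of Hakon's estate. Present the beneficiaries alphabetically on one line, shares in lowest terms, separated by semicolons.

No spouse, descendants, or parent survives, so the estate passes to Hakon's siblings per stirpes.
Half-blood siblings count for one-half the weight of whole-blood siblings at the initial division.
Dividing 1 in proportion to weights (total weight 3/2): Asgeir (weight 1) → 2/3; Kolbein (weight 1/2) → 1/3.
Asgeir predeceased; the 2/3 allotted to Asgeir's branch passes to Asgeir's issue by representation.
The 2/3 is divided into 2 equal shares of 1/3 among Ylva, Eirik.
Ylva is living and takes 1/3.
Eirik is living and takes 1/3.
Kolbein predeceased; the 1/3 allotted to Kolbein's branch passes to Kolbein's issue by representation.
The 1/3 is divided into 2 equal shares of 1/6 among Njord, Hallvard.
Njord is living and takes 1/6.
Hallvard predeceased; the 1/6 allotted to Hallvard's branch passes to Hallvard's issue by representation.
The 1/6 is divided into 4 equal shares of 1/24 among Ingeborg, Gudrun, Brynja, Solveig.
Ingeborg is living and takes 1/24.
Gudrun is living and takes 1/24.
Brynja is living and takes 1/24.
Solveig is living and takes 1/24.

Brynja 1/24; Eirik 1/3; Gudrun 1/24; Ingeborg 1/24; Njord 1/6; Solveig 1/24; Ylva 1/3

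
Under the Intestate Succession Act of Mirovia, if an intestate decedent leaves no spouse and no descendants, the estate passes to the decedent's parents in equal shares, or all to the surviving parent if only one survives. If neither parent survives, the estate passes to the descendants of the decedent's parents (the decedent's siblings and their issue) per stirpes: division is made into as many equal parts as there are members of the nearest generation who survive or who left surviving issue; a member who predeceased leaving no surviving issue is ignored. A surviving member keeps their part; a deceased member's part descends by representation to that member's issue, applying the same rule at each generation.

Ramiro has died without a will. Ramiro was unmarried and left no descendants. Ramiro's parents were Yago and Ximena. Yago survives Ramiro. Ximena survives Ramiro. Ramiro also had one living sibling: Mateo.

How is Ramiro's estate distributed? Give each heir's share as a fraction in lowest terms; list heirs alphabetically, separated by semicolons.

Ximena 1/2; Yago 1/2

Both parents survive, so Yago and Ximena each take 1/2. The siblings take nothing because a surviving parent has priority.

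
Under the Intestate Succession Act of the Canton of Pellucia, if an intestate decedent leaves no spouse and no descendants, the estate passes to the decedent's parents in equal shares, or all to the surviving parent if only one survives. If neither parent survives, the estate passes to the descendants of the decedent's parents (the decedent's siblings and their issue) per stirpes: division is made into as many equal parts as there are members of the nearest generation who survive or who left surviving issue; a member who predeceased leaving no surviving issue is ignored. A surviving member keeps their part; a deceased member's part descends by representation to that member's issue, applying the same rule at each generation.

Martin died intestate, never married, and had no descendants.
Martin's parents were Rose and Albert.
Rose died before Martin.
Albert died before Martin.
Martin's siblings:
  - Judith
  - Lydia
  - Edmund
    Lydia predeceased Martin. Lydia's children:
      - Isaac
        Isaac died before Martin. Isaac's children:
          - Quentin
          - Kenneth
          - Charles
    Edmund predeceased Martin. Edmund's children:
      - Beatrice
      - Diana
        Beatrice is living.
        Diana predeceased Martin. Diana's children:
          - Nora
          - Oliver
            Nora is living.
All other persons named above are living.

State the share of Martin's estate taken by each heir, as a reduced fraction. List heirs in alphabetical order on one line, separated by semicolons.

Beatrice 1/6; Charles 1/9; Judith 1/3; Kenneth 1/9; Nora 1/12; Oliver 1/12; Quentin 1/9

Neither parent survives and there are no descendants, so the estate passes to Martin's siblings and their issue per stirpes.
The estate is divided into 3 equal shares of 1/3 among Judith, Lydia, Edmund.
Judith is living and takes 1/3.
Lydia predeceased; the 1/3 allotted to Lydia's branch passes to Lydia's issue by representation.
Isaac's line is the sole branch at this level, so the full 1/3 passes to Isaac's issue by representation.
The 1/3 is divided into 3 equal shares of 1/9 among Quentin, Kenneth, Charles.
Quentin is living and takes 1/9.
Kenneth is living and takes 1/9.
Charles is living and takes 1/9.
Edmund predeceased; the 1/3 allotted to Edmund's branch passes to Edmund's issue by representation.
The 1/3 is divided into 2 equal shares of 1/6 among Beatrice, Diana.
Beatrice is living and takes 1/6.
Diana predeceased; the 1/6 allotted to Diana's branch passes to Diana's issue by representation.
The 1/6 is divided into 2 equal shares of 1/12 among Nora, Oliver.
Nora is living and takes 1/12.
Oliver is living and takes 1/12.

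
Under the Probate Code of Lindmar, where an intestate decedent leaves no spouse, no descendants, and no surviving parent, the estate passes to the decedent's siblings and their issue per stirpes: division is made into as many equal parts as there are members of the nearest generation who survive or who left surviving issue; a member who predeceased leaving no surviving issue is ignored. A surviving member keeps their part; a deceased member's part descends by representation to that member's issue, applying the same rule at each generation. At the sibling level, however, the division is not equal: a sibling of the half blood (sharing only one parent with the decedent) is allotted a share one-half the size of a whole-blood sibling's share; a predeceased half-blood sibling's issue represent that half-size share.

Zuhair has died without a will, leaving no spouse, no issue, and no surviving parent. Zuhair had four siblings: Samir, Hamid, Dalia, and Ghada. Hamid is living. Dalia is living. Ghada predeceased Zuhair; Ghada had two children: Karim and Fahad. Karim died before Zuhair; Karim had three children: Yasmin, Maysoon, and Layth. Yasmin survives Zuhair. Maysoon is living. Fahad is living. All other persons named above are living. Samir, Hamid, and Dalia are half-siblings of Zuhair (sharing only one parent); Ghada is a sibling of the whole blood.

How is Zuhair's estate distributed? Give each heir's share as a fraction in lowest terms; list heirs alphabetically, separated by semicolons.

Dalia 1/5; Fahad 1/5; Hamid 1/5; Layth 1/15; Maysoon 1/15; Samir 1/5; Yasmin 1/15

No spouse, descendants, or parent survives, so the estate passes to Zuhair's siblings per stirpes.
Half-blood siblings count for one-half the weight of whole-blood siblings at the initial division.
Dividing 1 in proportion to weights (total weight 5/2): Samir (weight 1/2) → 1/5; Hamid (weight 1/2) → 1/5; Dalia (weight 1/2) → 1/5; Ghada (weight 1) → 2/5.
Samir is living and takes 1/5.
Hamid is living and takes 1/5.
Dalia is living and takes 1/5.
Ghada predeceased; the 2/5 allotted to Ghada's branch passes to Ghada's issue by representation.
The 2/5 is divided into 2 equal shares of 1/5 among Karim, Fahad.
Karim predeceased; the 1/5 allotted to Karim's branch passes to Karim's issue by representation.
The 1/5 is divided into 3 equal shares of 1/15 among Yasmin, Maysoon, Layth.
Yasmin is living and takes 1/15.
Maysoon is living and takes 1/15.
Layth is living and takes 1/15.
Fahad is living and takes 1/5.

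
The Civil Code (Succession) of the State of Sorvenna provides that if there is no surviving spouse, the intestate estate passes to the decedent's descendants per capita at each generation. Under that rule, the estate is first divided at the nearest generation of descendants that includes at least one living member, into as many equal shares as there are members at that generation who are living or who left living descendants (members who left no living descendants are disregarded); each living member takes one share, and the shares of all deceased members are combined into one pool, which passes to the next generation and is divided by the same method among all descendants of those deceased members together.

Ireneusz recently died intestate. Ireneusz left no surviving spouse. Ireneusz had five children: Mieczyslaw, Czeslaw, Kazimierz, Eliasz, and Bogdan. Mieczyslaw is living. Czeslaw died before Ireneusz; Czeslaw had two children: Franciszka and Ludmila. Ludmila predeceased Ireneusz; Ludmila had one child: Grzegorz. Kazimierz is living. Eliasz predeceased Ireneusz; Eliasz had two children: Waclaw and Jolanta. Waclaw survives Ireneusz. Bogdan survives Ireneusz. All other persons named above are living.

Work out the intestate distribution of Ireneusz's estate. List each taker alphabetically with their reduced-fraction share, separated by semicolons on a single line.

There is no surviving spouse, so the entire estate passes to Ireneusz's descendants per capita at each generation.
At generation 1 (Mieczyslaw, Czeslaw, Kazimierz, Eliasz, Bogdan) there are 5 shares of (1)/5 = 1/5 each.
Living: Mieczyslaw, Kazimierz, and Bogdan — each takes 1/5.
Deceased: Czeslaw and Eliasz. Their combined 2/5 is pooled and carried to generation 2.
At generation 2 (Franciszka, Ludmila, Waclaw, Jolanta) there are 4 shares of (2/5)/4 = 1/10 each.
Living: Franciszka, Waclaw, and Jolanta — each takes 1/10.
Deceased: Ludmila. That 1/10 share is carried to generation 3.
At generation 3 (Grzegorz) there are 1 shares of (1/10)/1 = 1/10 each.
Living: Grzegorz — each takes 1/10.

Bogdan 1/5; Franciszka 1/10; Grzegorz 1/10; Jolanta 1/10; Kazimierz 1/5; Mieczyslaw 1/5; Waclaw 1/10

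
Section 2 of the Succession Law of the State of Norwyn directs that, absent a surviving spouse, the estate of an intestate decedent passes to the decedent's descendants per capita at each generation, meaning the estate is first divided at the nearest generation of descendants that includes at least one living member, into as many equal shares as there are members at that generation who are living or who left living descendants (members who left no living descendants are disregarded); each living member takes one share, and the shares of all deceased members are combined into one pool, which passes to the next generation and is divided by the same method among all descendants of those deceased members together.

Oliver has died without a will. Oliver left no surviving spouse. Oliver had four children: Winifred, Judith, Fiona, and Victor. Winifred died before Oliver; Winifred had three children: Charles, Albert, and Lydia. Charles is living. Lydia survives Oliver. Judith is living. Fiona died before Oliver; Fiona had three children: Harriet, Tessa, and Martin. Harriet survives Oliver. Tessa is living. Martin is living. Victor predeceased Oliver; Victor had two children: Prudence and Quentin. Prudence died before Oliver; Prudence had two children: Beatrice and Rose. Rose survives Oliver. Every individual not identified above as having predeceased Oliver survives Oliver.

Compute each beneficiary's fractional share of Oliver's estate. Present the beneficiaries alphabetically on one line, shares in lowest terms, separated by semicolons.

Albert 3/32; Beatrice 3/64; Charles 3/32; Harriet 3/32; Judith 1/4; Lydia 3/32; Martin 3/32; Quentin 3/32; Rose 3/64; Tessa 3/32

There is no surviving spouse, so the entire estate passes to Oliver's descendants per capita at each generation.
At generation 1 (Winifred, Judith, Fiona, Victor) there are 4 shares of (1)/4 = 1/4 each.
Living: Judith — each takes 1/4.
Deceased: Winifred, Fiona, and Victor. Their combined 3/4 is pooled and carried to generation 2.
At generation 2 (Charles, Albert, Lydia, Harriet, Tessa, Martin, Prudence, Quentin) there are 8 shares of (3/4)/8 = 3/32 each.
Living: Charles, Albert, Lydia, Harriet, Tessa, Martin, and Quentin — each takes 3/32.
Deceased: Prudence. That 3/32 share is carried to generation 3.
At generation 3 (Beatrice, Rose) there are 2 shares of (3/32)/2 = 3/64 each.
Living: Beatrice and Rose — each takes 3/64.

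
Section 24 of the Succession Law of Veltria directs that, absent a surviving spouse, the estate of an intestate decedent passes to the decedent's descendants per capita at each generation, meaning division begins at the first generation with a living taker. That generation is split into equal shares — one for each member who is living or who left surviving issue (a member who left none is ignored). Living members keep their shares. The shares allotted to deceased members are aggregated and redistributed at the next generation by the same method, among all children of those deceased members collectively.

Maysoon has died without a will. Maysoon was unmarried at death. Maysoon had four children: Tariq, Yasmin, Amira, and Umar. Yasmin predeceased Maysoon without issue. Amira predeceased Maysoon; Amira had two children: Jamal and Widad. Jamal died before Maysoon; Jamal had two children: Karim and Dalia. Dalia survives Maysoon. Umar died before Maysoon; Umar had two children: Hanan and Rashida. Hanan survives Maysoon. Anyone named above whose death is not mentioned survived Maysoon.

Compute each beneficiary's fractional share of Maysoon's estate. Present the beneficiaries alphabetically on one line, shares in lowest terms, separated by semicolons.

Dalia 1/12; Hanan 1/6; Karim 1/12; Rashida 1/6; Tariq 1/3; Widad 1/6

There is no surviving spouse, so the entire estate passes to Maysoon's descendants per capita at each generation.
At generation 1 (Tariq, Amira, Umar) there are 3 shares of (1)/3 = 1/3 each.
Living: Tariq — each takes 1/3.
Deceased: Amira and Umar. Their combined 2/3 is pooled and carried to generation 2.
At generation 2 (Jamal, Widad, Hanan, Rashida) there are 4 shares of (2/3)/4 = 1/6 each.
Living: Widad, Hanan, and Rashida — each takes 1/6.
Deceased: Jamal. That 1/6 share is carried to generation 3.
At generation 3 (Karim, Dalia) there are 2 shares of (1/6)/2 = 1/12 each.
Living: Karim and Dalia — each takes 1/12.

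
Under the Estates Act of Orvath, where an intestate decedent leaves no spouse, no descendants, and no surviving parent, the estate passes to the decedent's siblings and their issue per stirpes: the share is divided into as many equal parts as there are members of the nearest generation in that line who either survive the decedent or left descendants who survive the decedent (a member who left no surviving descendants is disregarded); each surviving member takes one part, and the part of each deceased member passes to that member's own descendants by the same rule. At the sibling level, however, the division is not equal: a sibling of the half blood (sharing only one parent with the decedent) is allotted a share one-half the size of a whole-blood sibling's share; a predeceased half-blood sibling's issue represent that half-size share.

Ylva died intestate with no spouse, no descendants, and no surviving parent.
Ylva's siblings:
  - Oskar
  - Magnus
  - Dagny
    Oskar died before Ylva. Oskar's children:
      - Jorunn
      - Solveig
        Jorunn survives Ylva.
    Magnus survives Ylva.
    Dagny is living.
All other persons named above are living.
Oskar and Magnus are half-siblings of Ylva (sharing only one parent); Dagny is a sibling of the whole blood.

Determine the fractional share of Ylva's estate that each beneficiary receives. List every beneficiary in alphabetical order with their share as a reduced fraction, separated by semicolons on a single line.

No spouse, descendants, or parent survives, so the estate passes to Ylva's siblings per stirpes.
Half-blood siblings count for one-half the weight of whole-blood siblings at the initial division.
Dividing 1 in proportion to weights (total weight 2): Oskar (weight 1/2) → 1/4; Magnus (weight 1/2) → 1/4; Dagny (weight 1) → 1/2.
Oskar predeceased; the 1/4 allotted to Oskar's branch passes to Oskar's issue by representation.
The 1/4 is divided into 2 equal shares of 1/8 among Jorunn, Solveig.
Jorunn is living and takes 1/8.
Solveig is living and takes 1/8.
Magnus is living and takes 1/4.
Dagny is living and takes 1/2.

Dagny 1/2; Jorunn 1/8; Magnus 1/4; Solveig 1/8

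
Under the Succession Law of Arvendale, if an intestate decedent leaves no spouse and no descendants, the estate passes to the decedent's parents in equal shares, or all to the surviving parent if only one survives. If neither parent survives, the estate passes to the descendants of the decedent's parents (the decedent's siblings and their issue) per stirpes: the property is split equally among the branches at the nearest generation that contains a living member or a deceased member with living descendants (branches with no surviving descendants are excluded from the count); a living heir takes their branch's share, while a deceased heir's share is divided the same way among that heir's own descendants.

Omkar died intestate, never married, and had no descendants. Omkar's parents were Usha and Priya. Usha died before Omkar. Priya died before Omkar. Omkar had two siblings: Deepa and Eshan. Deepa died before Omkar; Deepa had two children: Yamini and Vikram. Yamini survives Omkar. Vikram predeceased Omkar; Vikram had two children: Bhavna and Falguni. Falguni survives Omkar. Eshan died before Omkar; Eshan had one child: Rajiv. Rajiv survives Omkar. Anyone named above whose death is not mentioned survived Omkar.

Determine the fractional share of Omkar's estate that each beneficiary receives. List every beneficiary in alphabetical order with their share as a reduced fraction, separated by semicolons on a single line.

Bhavna 1/8; Falguni 1/8; Rajiv 1/2; Yamini 1/4

Neither parent survives and there are no descendants, so the estate passes to Omkar's siblings and their issue per stirpes.
The estate is divided into 2 equal shares of 1/2 among Deepa, Eshan.
Deepa predeceased; the 1/2 allotted to Deepa's branch passes to Deepa's issue by representation.
The 1/2 is divided into 2 equal shares of 1/4 among Yamini, Vikram.
Yamini is living and takes 1/4.
Vikram predeceased; the 1/4 allotted to Vikram's branch passes to Vikram's issue by representation.
The 1/4 is divided into 2 equal shares of 1/8 among Bhavna, Falguni.
Bhavna is living and takes 1/8.
Falguni is living and takes 1/8.
Eshan predeceased; the 1/2 allotted to Eshan's branch passes to Eshan's issue by representation.
Rajiv is the sole taker at this level and receives the full 1/2.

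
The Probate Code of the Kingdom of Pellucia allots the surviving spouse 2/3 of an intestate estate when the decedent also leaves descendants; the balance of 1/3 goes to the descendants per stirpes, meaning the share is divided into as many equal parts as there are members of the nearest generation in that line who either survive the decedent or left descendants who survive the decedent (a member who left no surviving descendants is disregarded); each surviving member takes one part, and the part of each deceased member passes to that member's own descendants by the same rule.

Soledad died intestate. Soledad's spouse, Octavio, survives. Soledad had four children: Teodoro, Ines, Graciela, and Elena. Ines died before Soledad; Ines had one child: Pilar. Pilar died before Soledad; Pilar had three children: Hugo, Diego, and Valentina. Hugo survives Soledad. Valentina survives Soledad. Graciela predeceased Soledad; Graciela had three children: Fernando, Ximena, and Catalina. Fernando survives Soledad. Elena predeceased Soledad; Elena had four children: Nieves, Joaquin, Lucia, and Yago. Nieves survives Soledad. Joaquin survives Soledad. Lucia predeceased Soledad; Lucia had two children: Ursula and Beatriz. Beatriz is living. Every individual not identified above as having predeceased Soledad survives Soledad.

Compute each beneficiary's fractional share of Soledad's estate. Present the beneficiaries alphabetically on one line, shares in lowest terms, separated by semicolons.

Octavio, as surviving spouse, takes 2/3.
The remaining 1/3 passes to Soledad's descendants per stirpes.
The 1/3 is divided into 4 equal shares of 1/12 among Teodoro, Ines, Graciela, Elena.
Teodoro is living and takes 1/12.
Ines predeceased; the 1/12 allotted to Ines's branch passes to Ines's issue by representation.
Pilar's line is the sole branch at this level, so the full 1/12 passes to Pilar's issue by representation.
The 1/12 is divided into 3 equal shares of 1/36 among Hugo, Diego, Valentina.
Hugo is living and takes 1/36.
Diego is living and takes 1/36.
Valentina is living and takes 1/36.
Graciela predeceased; the 1/12 allotted to Graciela's branch passes to Graciela's issue by representation.
The 1/12 is divided into 3 equal shares of 1/36 among Fernando, Ximena, Catalina.
Fernando is living and takes 1/36.
Ximena is living and takes 1/36.
Catalina is living and takes 1/36.
Elena predeceased; the 1/12 allotted to Elena's branch passes to Elena's issue by representation.
The 1/12 is divided into 4 equal shares of 1/48 among Nieves, Joaquin, Lucia, Yago.
Nieves is living and takes 1/48.
Joaquin is living and takes 1/48.
Lucia predeceased; the 1/48 allotted to Lucia's branch passes to Lucia's issue by representation.
The 1/48 is divided into 2 equal shares of 1/96 among Ursula, Beatriz.
Ursula is living and takes 1/96.
Beatriz is living and takes 1/96.
Yago is living and takes 1/48.

Beatriz 1/96; Catalina 1/36; Diego 1/36; Fernando 1/36; Hugo 1/36; Joaquin 1/48; Nieves 1/48; Octavio 2/3; Teodoro 1/12; Ursula 1/96; Valentina 1/36; Ximena 1/36; Yago 1/48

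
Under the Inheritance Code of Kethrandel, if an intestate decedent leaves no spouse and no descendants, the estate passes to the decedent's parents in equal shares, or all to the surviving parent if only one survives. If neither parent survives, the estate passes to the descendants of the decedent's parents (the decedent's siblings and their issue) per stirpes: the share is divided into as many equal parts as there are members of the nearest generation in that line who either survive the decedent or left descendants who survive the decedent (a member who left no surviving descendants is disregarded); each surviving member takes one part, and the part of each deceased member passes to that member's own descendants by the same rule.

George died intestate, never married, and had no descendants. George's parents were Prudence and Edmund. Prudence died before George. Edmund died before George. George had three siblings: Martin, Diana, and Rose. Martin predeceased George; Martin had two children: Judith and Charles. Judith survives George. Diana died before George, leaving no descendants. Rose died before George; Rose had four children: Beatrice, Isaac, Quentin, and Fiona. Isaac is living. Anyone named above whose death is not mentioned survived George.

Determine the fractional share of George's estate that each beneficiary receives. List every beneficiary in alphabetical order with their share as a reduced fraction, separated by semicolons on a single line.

Beatrice 1/8; Charles 1/4; Fiona 1/8; Isaac 1/8; Judith 1/4; Quentin 1/8

Neither parent survives and there are no descendants, so the estate passes to George's siblings and their issue per stirpes.
Diana left no surviving issue, so that branch lapses and is disregarded.
The estate is divided into 2 equal shares of 1/2 among Martin, Rose.
Martin predeceased; the 1/2 allotted to Martin's branch passes to Martin's issue by representation.
The 1/2 is divided into 2 equal shares of 1/4 among Judith, Charles.
Judith is living and takes 1/4.
Charles is living and takes 1/4.
Rose predeceased; the 1/2 allotted to Rose's branch passes to Rose's issue by representation.
The 1/2 is divided into 4 equal shares of 1/8 among Beatrice, Isaac, Quentin, Fiona.
Beatrice is living and takes 1/8.
Isaac is living and takes 1/8.
Quentin is living and takes 1/8.
Fiona is living and takes 1/8.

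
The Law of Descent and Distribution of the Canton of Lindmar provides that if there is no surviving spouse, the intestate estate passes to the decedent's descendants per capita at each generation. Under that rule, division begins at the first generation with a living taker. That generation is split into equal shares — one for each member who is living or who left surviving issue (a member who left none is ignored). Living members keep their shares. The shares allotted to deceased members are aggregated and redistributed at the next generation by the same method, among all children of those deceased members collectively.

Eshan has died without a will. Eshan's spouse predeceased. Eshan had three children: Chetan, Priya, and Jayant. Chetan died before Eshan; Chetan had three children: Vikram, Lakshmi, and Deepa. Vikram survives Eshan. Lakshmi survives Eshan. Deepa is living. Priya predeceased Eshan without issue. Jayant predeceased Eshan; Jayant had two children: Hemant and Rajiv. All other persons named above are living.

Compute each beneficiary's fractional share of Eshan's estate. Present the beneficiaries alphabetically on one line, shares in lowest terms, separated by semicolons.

There is no surviving spouse, so the entire estate passes to Eshan's descendants per capita at each generation.
No one at generation 1 (Chetan, Jayant) is living; moving to the next generation.
At generation 2 (Vikram, Lakshmi, Deepa, Hemant, Rajiv) there are 5 shares of (1)/5 = 1/5 each.
Living: Vikram, Lakshmi, Deepa, Hemant, and Rajiv — each takes 1/5.

Deepa 1/5; Hemant 1/5; Lakshmi 1/5; Rajiv 1/5; Vikram 1/5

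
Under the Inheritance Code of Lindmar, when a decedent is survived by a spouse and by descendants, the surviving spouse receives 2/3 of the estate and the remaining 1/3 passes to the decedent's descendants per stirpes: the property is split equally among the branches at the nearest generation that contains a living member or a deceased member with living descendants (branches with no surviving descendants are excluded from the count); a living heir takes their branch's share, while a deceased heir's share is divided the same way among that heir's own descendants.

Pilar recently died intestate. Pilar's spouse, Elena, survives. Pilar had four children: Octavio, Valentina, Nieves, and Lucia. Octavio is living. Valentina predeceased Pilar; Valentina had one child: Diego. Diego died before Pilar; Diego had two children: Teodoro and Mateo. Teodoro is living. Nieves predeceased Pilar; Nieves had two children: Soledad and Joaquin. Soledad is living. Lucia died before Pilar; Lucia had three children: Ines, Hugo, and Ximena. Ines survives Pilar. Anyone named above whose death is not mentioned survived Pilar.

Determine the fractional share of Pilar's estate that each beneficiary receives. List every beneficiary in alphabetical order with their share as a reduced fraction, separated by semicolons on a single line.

Elena, as surviving spouse, takes 2/3.
The remaining 1/3 passes to Pilar's descendants per stirpes.
The 1/3 is divided into 4 equal shares of 1/12 among Octavio, Valentina, Nieves, Lucia.
Octavio is living and takes 1/12.
Valentina predeceased; the 1/12 allotted to Valentina's branch passes to Valentina's issue by representation.
Diego's line is the sole branch at this level, so the full 1/12 passes to Diego's issue by representation.
The 1/12 is divided into 2 equal shares of 1/24 among Teodoro, Mateo.
Teodoro is living and takes 1/24.
Mateo is living and takes 1/24.
Nieves predeceased; the 1/12 allotted to Nieves's branch passes to Nieves's issue by representation.
The 1/12 is divided into 2 equal shares of 1/24 among Soledad, Joaquin.
Soledad is living and takes 1/24.
Joaquin is living and takes 1/24.
Lucia predeceased; the 1/12 allotted to Lucia's branch passes to Lucia's issue by representation.
The 1/12 is divided into 3 equal shares of 1/36 among Ines, Hugo, Ximena.
Ines is living and takes 1/36.
Hugo is living and takes 1/36.
Ximena is living and takes 1/36.

Elena 2/3; Hugo 1/36; Ines 1/36; Joaquin 1/24; Mateo 1/24; Octavio 1/12; Soledad 1/24; Teodoro 1/24; Ximena 1/36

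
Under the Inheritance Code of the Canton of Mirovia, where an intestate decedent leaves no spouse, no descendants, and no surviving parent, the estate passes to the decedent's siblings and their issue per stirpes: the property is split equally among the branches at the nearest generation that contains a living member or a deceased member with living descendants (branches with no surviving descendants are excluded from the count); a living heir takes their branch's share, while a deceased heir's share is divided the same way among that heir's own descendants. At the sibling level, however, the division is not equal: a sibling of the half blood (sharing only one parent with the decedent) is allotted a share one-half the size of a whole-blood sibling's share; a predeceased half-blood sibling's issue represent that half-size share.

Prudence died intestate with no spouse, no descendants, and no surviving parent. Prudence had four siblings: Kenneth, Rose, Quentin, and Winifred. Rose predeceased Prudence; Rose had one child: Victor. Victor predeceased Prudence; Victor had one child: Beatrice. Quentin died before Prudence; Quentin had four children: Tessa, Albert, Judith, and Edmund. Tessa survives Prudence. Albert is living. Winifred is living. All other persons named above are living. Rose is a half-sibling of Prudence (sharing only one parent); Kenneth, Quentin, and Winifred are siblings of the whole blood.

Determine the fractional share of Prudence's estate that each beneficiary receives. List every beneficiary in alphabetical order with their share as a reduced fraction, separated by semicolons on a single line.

Albert 1/14; Beatrice 1/7; Edmund 1/14; Judith 1/14; Kenneth 2/7; Tessa 1/14; Winifred 2/7

No spouse, descendants, or parent survives, so the estate passes to Prudence's siblings per stirpes.
Half-blood siblings count for one-half the weight of whole-blood siblings at the initial division.
Dividing 1 in proportion to weights (total weight 7/2): Kenneth (weight 1) → 2/7; Rose (weight 1/2) → 1/7; Quentin (weight 1) → 2/7; Winifred (weight 1) → 2/7.
Kenneth is living and takes 2/7.
Rose predeceased; the 1/7 allotted to Rose's branch passes to Rose's issue by representation.
Victor's line is the sole branch at this level, so the full 1/7 passes to Victor's issue by representation.
Beatrice is the sole taker at this level and receives the full 1/7.
Quentin predeceased; the 2/7 allotted to Quentin's branch passes to Quentin's issue by representation.
The 2/7 is divided into 4 equal shares of 1/14 among Tessa, Albert, Judith, Edmund.
Tessa is living and takes 1/14.
Albert is living and takes 1/14.
Judith is living and takes 1/14.
Edmund is living and takes 1/14.
Winifred is living and takes 2/7.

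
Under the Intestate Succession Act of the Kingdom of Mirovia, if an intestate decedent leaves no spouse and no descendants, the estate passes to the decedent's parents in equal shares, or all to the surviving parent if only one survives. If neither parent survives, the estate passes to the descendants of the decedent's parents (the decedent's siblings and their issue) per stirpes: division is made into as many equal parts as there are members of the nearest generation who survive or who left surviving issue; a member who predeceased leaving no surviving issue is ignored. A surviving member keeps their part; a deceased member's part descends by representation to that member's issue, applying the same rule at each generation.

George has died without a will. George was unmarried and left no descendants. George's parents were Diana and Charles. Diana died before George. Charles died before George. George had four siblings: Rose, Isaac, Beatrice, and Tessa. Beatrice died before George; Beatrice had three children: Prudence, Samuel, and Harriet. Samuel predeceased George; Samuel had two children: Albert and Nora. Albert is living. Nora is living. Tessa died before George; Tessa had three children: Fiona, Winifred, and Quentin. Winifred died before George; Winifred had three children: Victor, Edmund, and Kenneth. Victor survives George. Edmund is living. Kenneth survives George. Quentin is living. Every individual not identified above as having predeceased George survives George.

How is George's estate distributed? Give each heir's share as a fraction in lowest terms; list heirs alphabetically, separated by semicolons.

Albert 1/24; Edmund 1/36; Fiona 1/12; Harriet 1/12; Isaac 1/4; Kenneth 1/36; Nora 1/24; Prudence 1/12; Quentin 1/12; Rose 1/4; Victor 1/36

Neither parent survives and there are no descendants, so the estate passes to George's siblings and their issue per stirpes.
The estate is divided into 4 equal shares of 1/4 among Rose, Isaac, Beatrice, Tessa.
Rose is living and takes 1/4.
Isaac is living and takes 1/4.
Beatrice predeceased; the 1/4 allotted to Beatrice's branch passes to Beatrice's issue by representation.
The 1/4 is divided into 3 equal shares of 1/12 among Prudence, Samuel, Harriet.
Prudence is living and takes 1/12.
Samuel predeceased; the 1/12 allotted to Samuel's branch passes to Samuel's issue by representation.
The 1/12 is divided into 2 equal shares of 1/24 among Albert, Nora.
Albert is living and takes 1/24.
Nora is living and takes 1/24.
Harriet is living and takes 1/12.
Tessa predeceased; the 1/4 allotted to Tessa's branch passes to Tessa's issue by representation.
The 1/4 is divided into 3 equal shares of 1/12 among Fiona, Winifred, Quentin.
Fiona is living and takes 1/12.
Winifred predeceased; the 1/12 allotted to Winifred's branch passes to Winifred's issue by representation.
The 1/12 is divided into 3 equal shares of 1/36 among Victor, Edmund, Kenneth.
Victor is living and takes 1/36.
Edmund is living and takes 1/36.
Kenneth is living and takes 1/36.
Quentin is living and takes 1/12.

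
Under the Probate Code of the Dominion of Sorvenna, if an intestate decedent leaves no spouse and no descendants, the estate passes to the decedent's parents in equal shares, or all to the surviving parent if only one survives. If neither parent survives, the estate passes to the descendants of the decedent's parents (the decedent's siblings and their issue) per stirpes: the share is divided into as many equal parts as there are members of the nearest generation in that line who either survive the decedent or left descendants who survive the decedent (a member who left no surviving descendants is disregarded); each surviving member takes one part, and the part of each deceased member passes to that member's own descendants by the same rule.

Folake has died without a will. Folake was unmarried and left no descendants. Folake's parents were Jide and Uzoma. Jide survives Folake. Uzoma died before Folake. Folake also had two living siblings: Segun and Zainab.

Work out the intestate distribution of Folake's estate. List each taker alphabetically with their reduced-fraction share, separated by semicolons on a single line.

Jide 1

Only one parent, Jide, survives, so Jide takes the entire estate. The siblings take nothing because a surviving parent has priority.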